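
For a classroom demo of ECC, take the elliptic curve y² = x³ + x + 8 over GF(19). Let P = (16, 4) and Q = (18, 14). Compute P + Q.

(10, 7)

(16, 4) + (18, 14). λ = (14 - 4)/(18 - 16) ≡ 10/2 mod 19. 2⁻¹ ≡ 10 (mod 19), so λ ≡ 5.
  x = λ² - 16 - 18 = 25 - 34 ≡ 10; y = λ·(16 - 10) - 4 ≡ 7. → (10, 7)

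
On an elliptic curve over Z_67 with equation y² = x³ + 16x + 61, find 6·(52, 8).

Write P = (52, 8).
Repeated addition: build up to 6P.
2P: tangent at (52, 8): λ = (3·52² + 16)/(2·8) ≡ 21/16. 16⁻¹ ≡ 21 (mod 67), so λ ≡ 21·21 ≡ 39.
  x = λ² - 52 - 52 = 1521 - 104 ≡ 10; y = λ·(52 - 10) - 8 ≡ 22. → (10, 22)
3P: (10, 22) + (52, 8). λ = (8 - 22)/(52 - 10) ≡ 53/42 mod 67. 42⁻¹ ≡ 8 (mod 67) since 42·8 = 336 ≡ 1, so λ ≡ 22.
  x = λ² - 10 - 52 = 484 - 62 ≡ 20; y = λ·(10 - 20) - 22 ≡ 26. → (20, 26)
4P: (20, 26) + (52, 8). λ = (8 - 26)/(52 - 20) ≡ 49/32 mod 67. 32⁻¹ ≡ 44 (mod 67) since 32·44 = 1408 ≡ 1, so λ ≡ 12.
  x = λ² - 20 - 52 = 144 - 72 ≡ 5; y = λ·(20 - 5) - 26 ≡ 20. → (5, 20)
5P: (5, 20) + (52, 8). λ = (8 - 20)/(52 - 5) ≡ 55/47 mod 67. 47⁻¹ ≡ 10 (mod 67) since 47·10 = 470 ≡ 1, so λ ≡ 14.
  x = λ² - 5 - 52 = 196 - 57 ≡ 5; y = λ·(5 - 5) - 20 ≡ 47. → (5, 47)
6P: (5, 47) + (52, 8). λ = (8 - 47)/(52 - 5) ≡ 28/47 mod 67. 47⁻¹ ≡ 10 (mod 67), so λ ≡ 12.
  x = λ² - 5 - 52 = 144 - 57 ≡ 20; y = λ·(5 - 20) - 47 ≡ 41. → (20, 41)

(20, 41)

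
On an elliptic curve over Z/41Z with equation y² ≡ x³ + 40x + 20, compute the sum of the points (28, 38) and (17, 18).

(1, 26)

(28, 38) + (17, 18). λ = (18 - 38)/(17 - 28) ≡ 21/30 mod 41. 30⁻¹ ≡ 26 (mod 41), so λ ≡ 13.
  x = λ² - 28 - 17 = 169 - 45 ≡ 1; y = λ·(28 - 1) - 38 ≡ 26. → (1, 26)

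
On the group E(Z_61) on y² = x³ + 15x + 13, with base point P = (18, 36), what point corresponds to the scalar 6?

Repeated addition: build up to 6P.
2P: tangent at (18, 36): λ = (3·18² + 15)/(2·36) ≡ 11/11. 11⁻¹ ≡ 50 (mod 61), so λ ≡ 11·50 ≡ 1.
  x = λ² - 18 - 18 = 1 - 36 ≡ 26; y = λ·(18 - 26) - 36 ≡ 17. → (26, 17)
3P: (26, 17) + (18, 36). λ = (36 - 17)/(18 - 26) ≡ 19/53 mod 61. 53⁻¹ ≡ 38 (mod 61) since 53·38 = 2014 ≡ 1, so λ ≡ 51.
  x = λ² - 26 - 18 = 2601 - 44 ≡ 56; y = λ·(26 - 56) - 17 ≡ 39. → (56, 39)
4P: (56, 39) + (18, 36). λ = (36 - 39)/(18 - 56) ≡ 58/23 mod 61. 23⁻¹ ≡ 8 (mod 61) since 23·8 = 184 ≡ 1, so λ ≡ 37.
  x = λ² - 56 - 18 = 1369 - 74 ≡ 14; y = λ·(56 - 14) - 39 ≡ 51. → (14, 51)
5P: (14, 51) + (18, 36). λ = (36 - 51)/(18 - 14) ≡ 46/4 mod 61. 4⁻¹ ≡ 46 (mod 61), so λ ≡ 42.
  x = λ² - 14 - 18 = 1764 - 32 ≡ 24; y = λ·(14 - 24) - 51 ≡ 17. → (24, 17)
6P: (24, 17) + (18, 36). λ = (36 - 17)/(18 - 24) ≡ 19/55 mod 61. 55⁻¹ ≡ 10 (mod 61), so λ ≡ 7.
  x = λ² - 24 - 18 = 49 - 42 ≡ 7; y = λ·(24 - 7) - 17 ≡ 41. → (7, 41)

(7, 41)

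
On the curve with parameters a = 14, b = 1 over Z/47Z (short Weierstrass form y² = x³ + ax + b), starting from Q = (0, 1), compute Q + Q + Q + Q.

Repeated addition: build up to 4Q.
2Q: tangent at (0, 1): λ = (3·0² + 14)/(2·1) ≡ 14/2. 2⁻¹ ≡ 24 (mod 47), so λ ≡ 14·24 ≡ 7.
  x = λ² - 0 - 0 = 49 - 0 ≡ 2; y = λ·(0 - 2) - 1 ≡ 32. → (2, 32)
3Q: (2, 32) + (0, 1). λ = (1 - 32)/(0 - 2) ≡ 16/45 mod 47. 45⁻¹ ≡ 23 (mod 47), so λ ≡ 39.
  x = λ² - 2 - 0 = 1521 - 2 ≡ 15; y = λ·(2 - 15) - 32 ≡ 25. → (15, 25)
4Q: (15, 25) + (0, 1). λ = (1 - 25)/(0 - 15) ≡ 23/32 mod 47. 32⁻¹ ≡ 25 (mod 47), so λ ≡ 11.
  x = λ² - 15 - 0 = 121 - 15 ≡ 12; y = λ·(15 - 12) - 25 ≡ 8. → (12, 8)

(12, 8)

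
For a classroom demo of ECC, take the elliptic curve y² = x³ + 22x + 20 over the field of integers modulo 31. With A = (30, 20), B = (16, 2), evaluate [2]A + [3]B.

(3, 12)

First 2A:
Repeated addition: build up to 2A.
2A: tangent at (30, 20): λ = (3·30² + 22)/(2·20) ≡ 25/9. 9⁻¹ ≡ 7 (mod 31), so λ ≡ 25·7 ≡ 20.
  x = λ² - 30 - 30 = 400 - 60 ≡ 30; y = λ·(30 - 30) - 20 ≡ 11. → (30, 11)
2A = (30, 11).
Next 3B:
Repeated addition: build up to 3B.
2B: tangent at (16, 2): λ = (3·16² + 22)/(2·2) ≡ 15/4. 4⁻¹ ≡ 8 (mod 31), so λ ≡ 15·8 ≡ 27.
  x = λ² - 16 - 16 = 729 - 32 ≡ 15; y = λ·(16 - 15) - 2 ≡ 25. → (15, 25)
3B: (15, 25) + (16, 2). λ = (2 - 25)/(16 - 15) ≡ 8/1 mod 31. 1⁻¹ ≡ 1 (mod 31), so λ ≡ 8.
  x = λ² - 15 - 16 = 64 - 31 ≡ 2; y = λ·(15 - 2) - 25 ≡ 17. → (2, 17)
3B = (2, 17).
Finally 2A + 3B:
(30, 11) + (2, 17). λ = (17 - 11)/(2 - 30) ≡ 6/3 mod 31. 3⁻¹ ≡ 21 (mod 31), so λ ≡ 2.
  x = λ² - 30 - 2 = 4 - 32 ≡ 3; y = λ·(30 - 3) - 11 ≡ 12. → (3, 12)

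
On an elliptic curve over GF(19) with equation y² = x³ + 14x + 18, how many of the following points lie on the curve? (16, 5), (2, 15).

(16, 5): 5² ≡ 6, rhs ≡ 6 → on.
(2, 15): 15² ≡ 16, rhs ≡ 16 → on.

2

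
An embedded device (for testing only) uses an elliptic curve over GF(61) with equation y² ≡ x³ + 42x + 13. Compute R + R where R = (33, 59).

tangent at (33, 59): λ = (3·33² + 42)/(2·59) ≡ 15/57. 57⁻¹ ≡ 15 (mod 61), so λ ≡ 15·15 ≡ 42.
  x = λ² - 33 - 33 = 1764 - 66 ≡ 51; y = λ·(33 - 51) - 59 ≡ 39. → (51, 39)

(51, 39)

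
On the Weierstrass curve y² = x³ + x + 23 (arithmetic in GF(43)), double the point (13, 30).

(26, 9)

tangent at (13, 30): λ = (3·13² + 1)/(2·30) ≡ 35/17. 17⁻¹ ≡ 38 (mod 43), so λ ≡ 35·38 ≡ 40.
  x = λ² - 13 - 13 = 1600 - 26 ≡ 26; y = λ·(13 - 26) - 30 ≡ 9. → (26, 9)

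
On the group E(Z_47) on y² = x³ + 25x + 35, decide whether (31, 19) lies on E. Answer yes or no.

y² = 19² ≡ 32; x³ + 25x + 35 = 30601 ≡ 4 (mod 47). 32 ≠ 4.

no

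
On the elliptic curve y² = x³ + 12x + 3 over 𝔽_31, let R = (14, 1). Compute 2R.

tangent at (14, 1): λ = (3·14² + 12)/(2·1) ≡ 11/2. 2⁻¹ ≡ 16 (mod 31), so λ ≡ 11·16 ≡ 21.
  x = λ² - 14 - 14 = 441 - 28 ≡ 10; y = λ·(14 - 10) - 1 ≡ 21. → (10, 21)

(10, 21)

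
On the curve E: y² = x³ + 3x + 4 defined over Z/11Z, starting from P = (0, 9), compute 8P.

(0, 9)

Repeated addition: build up to 8P.
2P: tangent at (0, 9): λ = (3·0² + 3)/(2·9) ≡ 3/7. 7⁻¹ ≡ 8 (mod 11) since 7·8 = 56 ≡ 1, so λ ≡ 3·8 ≡ 2.
  x = λ² - 0 - 0 = 4 - 0 ≡ 4; y = λ·(0 - 4) - 9 ≡ 5. → (4, 5)
3P: (4, 5) + (0, 9). λ = (9 - 5)/(0 - 4) ≡ 4/7 mod 11. 7⁻¹ ≡ 8 (mod 11), so λ ≡ 10.
  x = λ² - 4 - 0 = 100 - 4 ≡ 8; y = λ·(4 - 8) - 5 ≡ 10. → (8, 10)
4P: (8, 10) + (0, 9). λ = (9 - 10)/(0 - 8) ≡ 10/3 mod 11. 3⁻¹ ≡ 4 (mod 11) since 3·4 = 12 ≡ 1, so λ ≡ 7.
  x = λ² - 8 - 0 = 49 - 8 ≡ 8; y = λ·(8 - 8) - 10 ≡ 1. → (8, 1)
5P: (8, 1) + (0, 9). λ = (9 - 1)/(0 - 8) ≡ 8/3 mod 11. 3⁻¹ ≡ 4 (mod 11), so λ ≡ 10.
  x = λ² - 8 - 0 = 100 - 8 ≡ 4; y = λ·(8 - 4) - 1 ≡ 6. → (4, 6)
6P: (4, 6) + (0, 9). λ = (9 - 6)/(0 - 4) ≡ 3/7 mod 11. 7⁻¹ ≡ 8 (mod 11) since 7·8 = 56 ≡ 1, so λ ≡ 2.
  x = λ² - 4 - 0 = 4 - 4 ≡ 0; y = λ·(4 - 0) - 6 ≡ 2. → (0, 2)
7P: (0, 2) + (0, 9): same x and y₁ ≡ -y₂, so the sum is the point at infinity.
8P: the point at infinity + (0, 9) = (0, 9) (identity).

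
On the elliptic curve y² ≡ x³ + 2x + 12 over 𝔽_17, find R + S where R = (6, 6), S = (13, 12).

(6, 6) + (13, 12). λ = (12 - 6)/(13 - 6) ≡ 6/7 mod 17. 7⁻¹ ≡ 5 (mod 17) since 7·5 = 35 ≡ 1, so λ ≡ 13.
  x = λ² - 6 - 13 = 169 - 19 ≡ 14; y = λ·(6 - 14) - 6 ≡ 9. → (14, 9)

(14, 9)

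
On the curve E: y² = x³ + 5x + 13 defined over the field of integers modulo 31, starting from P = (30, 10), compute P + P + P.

(11, 2)

Repeated addition: build up to 3P.
2P: tangent at (30, 10): λ = (3·30² + 5)/(2·10) ≡ 8/20. 20⁻¹ ≡ 14 (mod 31) since 20·14 = 280 ≡ 1, so λ ≡ 8·14 ≡ 19.
  x = λ² - 30 - 30 = 361 - 60 ≡ 22; y = λ·(30 - 22) - 10 ≡ 18. → (22, 18)
3P: (22, 18) + (30, 10). λ = (10 - 18)/(30 - 22) ≡ 23/8 mod 31. 8⁻¹ ≡ 4 (mod 31), so λ ≡ 30.
  x = λ² - 22 - 30 = 900 - 52 ≡ 11; y = λ·(22 - 11) - 18 ≡ 2. → (11, 2)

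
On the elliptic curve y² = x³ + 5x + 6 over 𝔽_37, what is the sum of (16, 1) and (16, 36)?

O

The two points share x = 16 and their y-coordinates satisfy 1 + 36 ≡ 0 (mod 37), so they are inverses. Their sum is O.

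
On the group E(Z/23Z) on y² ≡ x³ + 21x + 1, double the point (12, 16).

tangent at (12, 16): λ = (3·12² + 21)/(2·16) ≡ 16/9. 9⁻¹ ≡ 18 (mod 23), so λ ≡ 16·18 ≡ 12.
  x = λ² - 12 - 12 = 144 - 24 ≡ 5; y = λ·(12 - 5) - 16 ≡ 22. → (5, 22)

(5, 22)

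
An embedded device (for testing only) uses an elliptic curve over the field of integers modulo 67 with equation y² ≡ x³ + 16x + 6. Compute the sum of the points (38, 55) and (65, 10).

(4, 0)

(38, 55) + (65, 10). λ = (10 - 55)/(65 - 38) ≡ 22/27 mod 67. 27⁻¹ ≡ 5 (mod 67) since 27·5 = 135 ≡ 1, so λ ≡ 43.
  x = λ² - 38 - 65 = 1849 - 103 ≡ 4; y = λ·(38 - 4) - 55 ≡ 0. → (4, 0)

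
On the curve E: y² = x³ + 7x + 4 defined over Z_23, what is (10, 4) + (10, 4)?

(4, 2)

tangent at (10, 4): λ = (3·10² + 7)/(2·4) ≡ 8/8. 8⁻¹ ≡ 3 (mod 23) since 8·3 = 24 ≡ 1, so λ ≡ 8·3 ≡ 1.
  x = λ² - 10 - 10 = 1 - 20 ≡ 4; y = λ·(10 - 4) - 4 ≡ 2. → (4, 2)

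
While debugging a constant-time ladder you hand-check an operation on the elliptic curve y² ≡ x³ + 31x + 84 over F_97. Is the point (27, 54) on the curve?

no

y² = 54² ≡ 6; x³ + 31x + 84 = 20604 ≡ 40 (mod 97). 6 ≠ 40.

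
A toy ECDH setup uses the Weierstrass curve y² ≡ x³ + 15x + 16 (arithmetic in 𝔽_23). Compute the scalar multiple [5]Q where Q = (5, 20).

(17, 20)

Double-and-add on 5 = (101)₂. Start with Q = (5, 20) for the leading 1-bit.
double: tangent at (5, 20): λ = (3·5² + 15)/(2·20) ≡ 21/17. 17⁻¹ ≡ 19 (mod 23), so λ ≡ 21·19 ≡ 8.
  x = λ² - 5 - 5 = 64 - 10 ≡ 8; y = λ·(5 - 8) - 20 ≡ 2. → (8, 2)
double: tangent at (8, 2): λ = (3·8² + 15)/(2·2) ≡ 0/4. 4⁻¹ ≡ 6 (mod 23) since 4·6 = 24 ≡ 1, so λ ≡ 0·6 ≡ 0.
  x = λ² - 8 - 8 = 0 - 16 ≡ 7; y = λ·(8 - 7) - 2 ≡ 21. → (7, 21)
add Q: (7, 21) + (5, 20). λ = (20 - 21)/(5 - 7) ≡ 22/21 mod 23. 21⁻¹ ≡ 11 (mod 23) since 21·11 = 231 ≡ 1, so λ ≡ 12.
  x = λ² - 7 - 5 = 144 - 12 ≡ 17; y = λ·(7 - 17) - 21 ≡ 20. → (17, 20)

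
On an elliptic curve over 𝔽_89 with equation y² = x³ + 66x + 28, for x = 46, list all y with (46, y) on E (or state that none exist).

x³ + 66x + 28 = 100400 ≡ 8 (mod 89).
Square roots of 8 mod 89: 39 and 50 (since 39² = 1521 ≡ 8).

39, 50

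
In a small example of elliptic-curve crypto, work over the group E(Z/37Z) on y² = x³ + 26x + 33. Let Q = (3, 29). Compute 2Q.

tangent at (3, 29): λ = (3·3² + 26)/(2·29) ≡ 16/21. 21⁻¹ ≡ 30 (mod 37) since 21·30 = 630 ≡ 1, so λ ≡ 16·30 ≡ 36.
  x = λ² - 3 - 3 = 1296 - 6 ≡ 32; y = λ·(3 - 32) - 29 ≡ 0. → (32, 0)

(32, 0)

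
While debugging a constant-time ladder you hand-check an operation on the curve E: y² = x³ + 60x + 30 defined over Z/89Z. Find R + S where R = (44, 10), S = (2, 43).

(25, 45)

(44, 10) + (2, 43). λ = (43 - 10)/(2 - 44) ≡ 33/47 mod 89. 47⁻¹ ≡ 36 (mod 89) since 47·36 = 1692 ≡ 1, so λ ≡ 31.
  x = λ² - 44 - 2 = 961 - 46 ≡ 25; y = λ·(44 - 25) - 10 ≡ 45. → (25, 45)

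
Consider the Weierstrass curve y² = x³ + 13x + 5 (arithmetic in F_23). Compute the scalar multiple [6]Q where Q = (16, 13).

Double-and-add on 6 = (110)₂. Start with Q = (16, 13) for the leading 1-bit.
double: tangent at (16, 13): λ = (3·16² + 13)/(2·13) ≡ 22/3. 3⁻¹ ≡ 8 (mod 23), so λ ≡ 22·8 ≡ 15.
  x = λ² - 16 - 16 = 225 - 32 ≡ 9; y = λ·(16 - 9) - 13 ≡ 0. → (9, 0)
add Q: (9, 0) + (16, 13). λ = (13 - 0)/(16 - 9) ≡ 13/7 mod 23. 7⁻¹ ≡ 10 (mod 23) since 7·10 = 70 ≡ 1, so λ ≡ 15.
  x = λ² - 9 - 16 = 225 - 25 ≡ 16; y = λ·(9 - 16) - 0 ≡ 10. → (16, 10)
double: tangent at (16, 10): λ = (3·16² + 13)/(2·10) ≡ 22/20. 20⁻¹ ≡ 15 (mod 23), so λ ≡ 22·15 ≡ 8.
  x = λ² - 16 - 16 = 64 - 32 ≡ 9; y = λ·(16 - 9) - 10 ≡ 0. → (9, 0)

(9, 0)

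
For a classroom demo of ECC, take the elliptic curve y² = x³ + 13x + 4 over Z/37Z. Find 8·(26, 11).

Write G = (26, 11).
Double-and-add on 8 = (1000)₂. Start with G = (26, 11) for the leading 1-bit.
double: tangent at (26, 11): λ = (3·26² + 13)/(2·11) ≡ 6/22. 22⁻¹ ≡ 32 (mod 37), so λ ≡ 6·32 ≡ 7.
  x = λ² - 26 - 26 = 49 - 52 ≡ 34; y = λ·(26 - 34) - 11 ≡ 7. → (34, 7)
double: tangent at (34, 7): λ = (3·34² + 13)/(2·7) ≡ 3/14. 14⁻¹ ≡ 8 (mod 37) since 14·8 = 112 ≡ 1, so λ ≡ 3·8 ≡ 24.
  x = λ² - 34 - 34 = 576 - 68 ≡ 27; y = λ·(34 - 27) - 7 ≡ 13. → (27, 13)
double: tangent at (27, 13): λ = (3·27² + 13)/(2·13) ≡ 17/26. 26⁻¹ ≡ 10 (mod 37) since 26·10 = 260 ≡ 1, so λ ≡ 17·10 ≡ 22.
  x = λ² - 27 - 27 = 484 - 54 ≡ 23; y = λ·(27 - 23) - 13 ≡ 1. → (23, 1)

(23, 1)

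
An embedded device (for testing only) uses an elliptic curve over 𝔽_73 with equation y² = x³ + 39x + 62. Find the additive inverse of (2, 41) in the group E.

-(2, 41) = (2, -41 mod 73) = (2, 32).

(2, 32)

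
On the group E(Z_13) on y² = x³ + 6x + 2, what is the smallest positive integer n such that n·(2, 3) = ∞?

5

2P: tangent at (2, 3): λ = (3·2² + 6)/(2·3) ≡ 5/6. 6⁻¹ ≡ 11 (mod 13), so λ ≡ 5·11 ≡ 3.
  x = λ² - 2 - 2 = 9 - 4 ≡ 5; y = λ·(2 - 5) - 3 ≡ 1. → (5, 1)
3P: (5, 1) + (2, 3). λ = (3 - 1)/(2 - 5) ≡ 2/10 mod 13. 10⁻¹ ≡ 4 (mod 13), so λ ≡ 8.
  x = λ² - 5 - 2 = 64 - 7 ≡ 5; y = λ·(5 - 5) - 1 ≡ 12. → (5, 12)
4P: (5, 12) + (2, 3). λ = (3 - 12)/(2 - 5) ≡ 4/10 mod 13. 10⁻¹ ≡ 4 (mod 13), so λ ≡ 3.
  x = λ² - 5 - 2 = 9 - 7 ≡ 2; y = λ·(5 - 2) - 12 ≡ 10. → (2, 10)
5P: (2, 10) + (2, 3): same x and y₁ ≡ -y₂, so the sum is ∞.
5P = ∞, so the order is 5.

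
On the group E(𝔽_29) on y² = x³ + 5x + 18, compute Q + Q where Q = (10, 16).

tangent at (10, 16): λ = (3·10² + 5)/(2·16) ≡ 15/3. 3⁻¹ ≡ 10 (mod 29) since 3·10 = 30 ≡ 1, so λ ≡ 15·10 ≡ 5.
  x = λ² - 10 - 10 = 25 - 20 ≡ 5; y = λ·(10 - 5) - 16 ≡ 9. → (5, 9)

(5, 9)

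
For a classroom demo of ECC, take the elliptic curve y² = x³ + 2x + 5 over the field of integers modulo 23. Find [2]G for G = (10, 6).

(16, 4)

tangent at (10, 6): λ = (3·10² + 2)/(2·6) ≡ 3/12. 12⁻¹ ≡ 2 (mod 23) since 12·2 = 24 ≡ 1, so λ ≡ 3·2 ≡ 6.
  x = λ² - 10 - 10 = 36 - 20 ≡ 16; y = λ·(10 - 16) - 6 ≡ 4. → (16, 4)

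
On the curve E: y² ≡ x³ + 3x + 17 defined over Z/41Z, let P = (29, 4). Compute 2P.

(28, 35)

tangent at (29, 4): λ = (3·29² + 3)/(2·4) ≡ 25/8. 8⁻¹ ≡ 36 (mod 41) since 8·36 = 288 ≡ 1, so λ ≡ 25·36 ≡ 39.
  x = λ² - 29 - 29 = 1521 - 58 ≡ 28; y = λ·(29 - 28) - 4 ≡ 35. → (28, 35)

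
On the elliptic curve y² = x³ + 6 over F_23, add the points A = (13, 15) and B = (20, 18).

(16, 10)

(13, 15) + (20, 18). λ = (18 - 15)/(20 - 13) ≡ 3/7 mod 23. 7⁻¹ ≡ 10 (mod 23), so λ ≡ 7.
  x = λ² - 13 - 20 = 49 - 33 ≡ 16; y = λ·(13 - 16) - 15 ≡ 10. → (16, 10)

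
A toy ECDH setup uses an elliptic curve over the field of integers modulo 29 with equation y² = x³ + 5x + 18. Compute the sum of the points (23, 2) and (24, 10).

(17, 17)

(23, 2) + (24, 10). λ = (10 - 2)/(24 - 23) ≡ 8/1 mod 29. 1⁻¹ ≡ 1 (mod 29), so λ ≡ 8.
  x = λ² - 23 - 24 = 64 - 47 ≡ 17; y = λ·(23 - 17) - 2 ≡ 17. → (17, 17)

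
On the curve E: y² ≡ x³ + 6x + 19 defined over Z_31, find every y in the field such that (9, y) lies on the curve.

none

x³ + 6x + 19 = 802 ≡ 27 (mod 31).
27 is a non-residue mod 31; no y exists.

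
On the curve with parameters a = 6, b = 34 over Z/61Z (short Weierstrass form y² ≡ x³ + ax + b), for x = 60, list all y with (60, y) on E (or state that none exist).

24, 37

x³ + 6x + 34 = 216394 ≡ 27 (mod 61).
Square roots of 27 mod 61: 24 and 37 (since 24² = 576 ≡ 27).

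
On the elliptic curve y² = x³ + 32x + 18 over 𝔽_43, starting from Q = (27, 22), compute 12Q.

(17, 33)

Double-and-add on 12 = (1100)₂. Start with Q = (27, 22) for the leading 1-bit.
double: tangent at (27, 22): λ = (3·27² + 32)/(2·22) ≡ 26/1. 1⁻¹ ≡ 1 (mod 43) since 1·1 = 1 ≡ 1, so λ ≡ 26·1 ≡ 26.
  x = λ² - 27 - 27 = 676 - 54 ≡ 20; y = λ·(27 - 20) - 22 ≡ 31. → (20, 31)
add Q: (20, 31) + (27, 22). λ = (22 - 31)/(27 - 20) ≡ 34/7 mod 43. 7⁻¹ ≡ 37 (mod 43) since 7·37 = 259 ≡ 1, so λ ≡ 11.
  x = λ² - 20 - 27 = 121 - 47 ≡ 31; y = λ·(20 - 31) - 31 ≡ 20. → (31, 20)
double: tangent at (31, 20): λ = (3·31² + 32)/(2·20) ≡ 34/40. 40⁻¹ ≡ 14 (mod 43) since 40·14 = 560 ≡ 1, so λ ≡ 34·14 ≡ 3.
  x = λ² - 31 - 31 = 9 - 62 ≡ 33; y = λ·(31 - 33) - 20 ≡ 17. → (33, 17)
double: tangent at (33, 17): λ = (3·33² + 32)/(2·17) ≡ 31/34. 34⁻¹ ≡ 19 (mod 43), so λ ≡ 31·19 ≡ 30.
  x = λ² - 33 - 33 = 900 - 66 ≡ 17; y = λ·(33 - 17) - 17 ≡ 33. → (17, 33)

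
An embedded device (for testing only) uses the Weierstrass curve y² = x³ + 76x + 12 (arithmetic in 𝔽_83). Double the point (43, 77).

(26, 15)

tangent at (43, 77): λ = (3·43² + 76)/(2·77) ≡ 62/71. 71⁻¹ ≡ 76 (mod 83), so λ ≡ 62·76 ≡ 64.
  x = λ² - 43 - 43 = 4096 - 86 ≡ 26; y = λ·(43 - 26) - 77 ≡ 15. → (26, 15)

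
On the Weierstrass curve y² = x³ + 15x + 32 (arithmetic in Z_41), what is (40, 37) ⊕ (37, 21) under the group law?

(40, 37) + (37, 21). λ = (21 - 37)/(37 - 40) ≡ 25/38 mod 41. 38⁻¹ ≡ 27 (mod 41), so λ ≡ 19.
  x = λ² - 40 - 37 = 361 - 77 ≡ 38; y = λ·(40 - 38) - 37 ≡ 1. → (38, 1)

(38, 1)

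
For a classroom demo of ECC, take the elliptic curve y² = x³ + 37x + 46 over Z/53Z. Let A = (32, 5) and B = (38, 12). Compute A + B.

(30, 15)

(32, 5) + (38, 12). λ = (12 - 5)/(38 - 32) ≡ 7/6 mod 53. 6⁻¹ ≡ 9 (mod 53), so λ ≡ 10.
  x = λ² - 32 - 38 = 100 - 70 ≡ 30; y = λ·(32 - 30) - 5 ≡ 15. → (30, 15)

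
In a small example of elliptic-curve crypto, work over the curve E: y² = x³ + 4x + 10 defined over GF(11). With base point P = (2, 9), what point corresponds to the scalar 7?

(5, 1)

Repeated addition: build up to 7P.
2P: tangent at (2, 9): λ = (3·2² + 4)/(2·9) ≡ 5/7. 7⁻¹ ≡ 8 (mod 11) since 7·8 = 56 ≡ 1, so λ ≡ 5·8 ≡ 7.
  x = λ² - 2 - 2 = 49 - 4 ≡ 1; y = λ·(2 - 1) - 9 ≡ 9. → (1, 9)
3P: (1, 9) + (2, 9). λ = (9 - 9)/(2 - 1) ≡ 0/1 mod 11. 1⁻¹ ≡ 1 (mod 11), so λ ≡ 0.
  x = λ² - 1 - 2 = 0 - 3 ≡ 8; y = λ·(1 - 8) - 9 ≡ 2. → (8, 2)
4P: (8, 2) + (2, 9). λ = (9 - 2)/(2 - 8) ≡ 7/5 mod 11. 5⁻¹ ≡ 9 (mod 11), so λ ≡ 8.
  x = λ² - 8 - 2 = 64 - 10 ≡ 10; y = λ·(8 - 10) - 2 ≡ 4. → (10, 4)
5P: (10, 4) + (2, 9). λ = (9 - 4)/(2 - 10) ≡ 5/3 mod 11. 3⁻¹ ≡ 4 (mod 11), so λ ≡ 9.
  x = λ² - 10 - 2 = 81 - 12 ≡ 3; y = λ·(10 - 3) - 4 ≡ 4. → (3, 4)
6P: (3, 4) + (2, 9). λ = (9 - 4)/(2 - 3) ≡ 5/10 mod 11. 10⁻¹ ≡ 10 (mod 11), so λ ≡ 6.
  x = λ² - 3 - 2 = 36 - 5 ≡ 9; y = λ·(3 - 9) - 4 ≡ 4. → (9, 4)
7P: (9, 4) + (2, 9). λ = (9 - 4)/(2 - 9) ≡ 5/4 mod 11. 4⁻¹ ≡ 3 (mod 11), so λ ≡ 4.
  x = λ² - 9 - 2 = 16 - 11 ≡ 5; y = λ·(9 - 5) - 4 ≡ 1. → (5, 1)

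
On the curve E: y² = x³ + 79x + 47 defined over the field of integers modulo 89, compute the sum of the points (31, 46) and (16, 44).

(31, 46) + (16, 44). λ = (44 - 46)/(16 - 31) ≡ 87/74 mod 89. 74⁻¹ ≡ 83 (mod 89), so λ ≡ 12.
  x = λ² - 31 - 16 = 144 - 47 ≡ 8; y = λ·(31 - 8) - 46 ≡ 52. → (8, 52)

(8, 52)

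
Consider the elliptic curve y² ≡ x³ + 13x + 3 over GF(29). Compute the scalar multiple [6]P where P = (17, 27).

Repeated addition: build up to 6P.
2P: tangent at (17, 27): λ = (3·17² + 13)/(2·27) ≡ 10/25. 25⁻¹ ≡ 7 (mod 29) since 25·7 = 175 ≡ 1, so λ ≡ 10·7 ≡ 12.
  x = λ² - 17 - 17 = 144 - 34 ≡ 23; y = λ·(17 - 23) - 27 ≡ 17. → (23, 17)
3P: (23, 17) + (17, 27). λ = (27 - 17)/(17 - 23) ≡ 10/23 mod 29. 23⁻¹ ≡ 24 (mod 29), so λ ≡ 8.
  x = λ² - 23 - 17 = 64 - 40 ≡ 24; y = λ·(23 - 24) - 17 ≡ 4. → (24, 4)
4P: (24, 4) + (17, 27). λ = (27 - 4)/(17 - 24) ≡ 23/22 mod 29. 22⁻¹ ≡ 4 (mod 29) since 22·4 = 88 ≡ 1, so λ ≡ 5.
  x = λ² - 24 - 17 = 25 - 41 ≡ 13; y = λ·(24 - 13) - 4 ≡ 22. → (13, 22)
5P: (13, 22) + (17, 27). λ = (27 - 22)/(17 - 13) ≡ 5/4 mod 29. 4⁻¹ ≡ 22 (mod 29), so λ ≡ 23.
  x = λ² - 13 - 17 = 529 - 30 ≡ 6; y = λ·(13 - 6) - 22 ≡ 23. → (6, 23)
6P: (6, 23) + (17, 27). λ = (27 - 23)/(17 - 6) ≡ 4/11 mod 29. 11⁻¹ ≡ 8 (mod 29), so λ ≡ 3.
  x = λ² - 6 - 17 = 9 - 23 ≡ 15; y = λ·(6 - 15) - 23 ≡ 8. → (15, 8)

(15, 8)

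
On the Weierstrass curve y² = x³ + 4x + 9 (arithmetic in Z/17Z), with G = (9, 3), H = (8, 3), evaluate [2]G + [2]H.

(8, 14)

First 2G:
Repeated addition: build up to 2G.
2G: tangent at (9, 3): λ = (3·9² + 4)/(2·3) ≡ 9/6. 6⁻¹ ≡ 3 (mod 17) since 6·3 = 18 ≡ 1, so λ ≡ 9·3 ≡ 10.
  x = λ² - 9 - 9 = 100 - 18 ≡ 14; y = λ·(9 - 14) - 3 ≡ 15. → (14, 15)
2G = (14, 15).
Next 2H:
Repeated addition: build up to 2H.
2H: tangent at (8, 3): λ = (3·8² + 4)/(2·3) ≡ 9/6. 6⁻¹ ≡ 3 (mod 17), so λ ≡ 9·3 ≡ 10.
  x = λ² - 8 - 8 = 100 - 16 ≡ 16; y = λ·(8 - 16) - 3 ≡ 2. → (16, 2)
2H = (16, 2).
Finally 2G + 2H:
(14, 15) + (16, 2). λ = (2 - 15)/(16 - 14) ≡ 4/2 mod 17. 2⁻¹ ≡ 9 (mod 17), so λ ≡ 2.
  x = λ² - 14 - 16 = 4 - 30 ≡ 8; y = λ·(14 - 8) - 15 ≡ 14. → (8, 14)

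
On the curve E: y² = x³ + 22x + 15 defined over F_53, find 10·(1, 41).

(30, 50)

Write G = (1, 41).
Repeated addition: build up to 10G.
2G: tangent at (1, 41): λ = (3·1² + 22)/(2·41) ≡ 25/29. 29⁻¹ ≡ 11 (mod 53) since 29·11 = 319 ≡ 1, so λ ≡ 25·11 ≡ 10.
  x = λ² - 1 - 1 = 100 - 2 ≡ 45; y = λ·(1 - 45) - 41 ≡ 49. → (45, 49)
3G: (45, 49) + (1, 41). λ = (41 - 49)/(1 - 45) ≡ 45/9 mod 53. 9⁻¹ ≡ 6 (mod 53), so λ ≡ 5.
  x = λ² - 45 - 1 = 25 - 46 ≡ 32; y = λ·(45 - 32) - 49 ≡ 16. → (32, 16)
4G: (32, 16) + (1, 41). λ = (41 - 16)/(1 - 32) ≡ 25/22 mod 53. 22⁻¹ ≡ 41 (mod 53), so λ ≡ 18.
  x = λ² - 32 - 1 = 324 - 33 ≡ 26; y = λ·(32 - 26) - 16 ≡ 39. → (26, 39)
5G: (26, 39) + (1, 41). λ = (41 - 39)/(1 - 26) ≡ 2/28 mod 53. 28⁻¹ ≡ 36 (mod 53), so λ ≡ 19.
  x = λ² - 26 - 1 = 361 - 27 ≡ 16; y = λ·(26 - 16) - 39 ≡ 45. → (16, 45)
6G: (16, 45) + (1, 41). λ = (41 - 45)/(1 - 16) ≡ 49/38 mod 53. 38⁻¹ ≡ 7 (mod 53), so λ ≡ 25.
  x = λ² - 16 - 1 = 625 - 17 ≡ 25; y = λ·(16 - 25) - 45 ≡ 48. → (25, 48)
7G: (25, 48) + (1, 41). λ = (41 - 48)/(1 - 25) ≡ 46/29 mod 53. 29⁻¹ ≡ 11 (mod 53), so λ ≡ 29.
  x = λ² - 25 - 1 = 841 - 26 ≡ 20; y = λ·(25 - 20) - 48 ≡ 44. → (20, 44)
8G: (20, 44) + (1, 41). λ = (41 - 44)/(1 - 20) ≡ 50/34 mod 53. 34⁻¹ ≡ 39 (mod 53), so λ ≡ 42.
  x = λ² - 20 - 1 = 1764 - 21 ≡ 47; y = λ·(20 - 47) - 44 ≡ 41. → (47, 41)
9G: (47, 41) + (1, 41). λ = (41 - 41)/(1 - 47) ≡ 0/7 mod 53. 7⁻¹ ≡ 38 (mod 53), so λ ≡ 0.
  x = λ² - 47 - 1 = 0 - 48 ≡ 5; y = λ·(47 - 5) - 41 ≡ 12. → (5, 12)
10G: (5, 12) + (1, 41). λ = (41 - 12)/(1 - 5) ≡ 29/49 mod 53. 49⁻¹ ≡ 13 (mod 53), so λ ≡ 6.
  x = λ² - 5 - 1 = 36 - 6 ≡ 30; y = λ·(5 - 30) - 12 ≡ 50. → (30, 50)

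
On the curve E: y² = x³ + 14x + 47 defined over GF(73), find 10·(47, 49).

Write P = (47, 49).
Repeated addition: build up to 10P.
2P: tangent at (47, 49): λ = (3·47² + 14)/(2·49) ≡ 71/25. 25⁻¹ ≡ 38 (mod 73), so λ ≡ 71·38 ≡ 70.
  x = λ² - 47 - 47 = 4900 - 94 ≡ 61; y = λ·(47 - 61) - 49 ≡ 66. → (61, 66)
3P: (61, 66) + (47, 49). λ = (49 - 66)/(47 - 61) ≡ 56/59 mod 73. 59⁻¹ ≡ 26 (mod 73), so λ ≡ 69.
  x = λ² - 61 - 47 = 4761 - 108 ≡ 54; y = λ·(61 - 54) - 66 ≡ 52. → (54, 52)
4P: (54, 52) + (47, 49). λ = (49 - 52)/(47 - 54) ≡ 70/66 mod 73. 66⁻¹ ≡ 52 (mod 73) since 66·52 = 3432 ≡ 1, so λ ≡ 63.
  x = λ² - 54 - 47 = 3969 - 101 ≡ 72; y = λ·(54 - 72) - 52 ≡ 55. → (72, 55)
5P: (72, 55) + (47, 49). λ = (49 - 55)/(47 - 72) ≡ 67/48 mod 73. 48⁻¹ ≡ 35 (mod 73) since 48·35 = 1680 ≡ 1, so λ ≡ 9.
  x = λ² - 72 - 47 = 81 - 119 ≡ 35; y = λ·(72 - 35) - 55 ≡ 59. → (35, 59)
6P: (35, 59) + (47, 49). λ = (49 - 59)/(47 - 35) ≡ 63/12 mod 73. 12⁻¹ ≡ 67 (mod 73), so λ ≡ 60.
  x = λ² - 35 - 47 = 3600 - 82 ≡ 14; y = λ·(35 - 14) - 59 ≡ 33. → (14, 33)
7P: (14, 33) + (47, 49). λ = (49 - 33)/(47 - 14) ≡ 16/33 mod 73. 33⁻¹ ≡ 31 (mod 73) since 33·31 = 1023 ≡ 1, so λ ≡ 58.
  x = λ² - 14 - 47 = 3364 - 61 ≡ 18; y = λ·(14 - 18) - 33 ≡ 27. → (18, 27)
8P: (18, 27) + (47, 49). λ = (49 - 27)/(47 - 18) ≡ 22/29 mod 73. 29⁻¹ ≡ 68 (mod 73), so λ ≡ 36.
  x = λ² - 18 - 47 = 1296 - 65 ≡ 63; y = λ·(18 - 63) - 27 ≡ 32. → (63, 32)
9P: (63, 32) + (47, 49). λ = (49 - 32)/(47 - 63) ≡ 17/57 mod 73. 57⁻¹ ≡ 41 (mod 73) since 57·41 = 2337 ≡ 1, so λ ≡ 40.
  x = λ² - 63 - 47 = 1600 - 110 ≡ 30; y = λ·(63 - 30) - 32 ≡ 47. → (30, 47)
10P: (30, 47) + (47, 49). λ = (49 - 47)/(47 - 30) ≡ 2/17 mod 73. 17⁻¹ ≡ 43 (mod 73), so λ ≡ 13.
  x = λ² - 30 - 47 = 169 - 77 ≡ 19; y = λ·(30 - 19) - 47 ≡ 23. → (19, 23)

(19, 23)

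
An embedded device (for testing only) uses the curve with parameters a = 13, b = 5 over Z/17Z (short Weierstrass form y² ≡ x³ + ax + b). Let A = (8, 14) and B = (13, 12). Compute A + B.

(8, 14) + (13, 12). λ = (12 - 14)/(13 - 8) ≡ 15/5 mod 17. 5⁻¹ ≡ 7 (mod 17) since 5·7 = 35 ≡ 1, so λ ≡ 3.
  x = λ² - 8 - 13 = 9 - 21 ≡ 5; y = λ·(8 - 5) - 14 ≡ 12. → (5, 12)

(5, 12)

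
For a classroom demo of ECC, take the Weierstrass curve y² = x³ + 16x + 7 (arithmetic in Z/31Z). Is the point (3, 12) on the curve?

yes

y² = 12² ≡ 20; x³ + 16x + 7 = 82 ≡ 20 (mod 31). 20 = 20.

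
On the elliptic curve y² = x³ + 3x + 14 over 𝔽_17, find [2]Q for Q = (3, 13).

(7, 2)

tangent at (3, 13): λ = (3·3² + 3)/(2·13) ≡ 13/9. 9⁻¹ ≡ 2 (mod 17), so λ ≡ 13·2 ≡ 9.
  x = λ² - 3 - 3 = 81 - 6 ≡ 7; y = λ·(3 - 7) - 13 ≡ 2. → (7, 2)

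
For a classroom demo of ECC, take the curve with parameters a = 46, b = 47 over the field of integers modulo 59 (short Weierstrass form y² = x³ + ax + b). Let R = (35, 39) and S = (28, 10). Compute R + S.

(35, 39) + (28, 10). λ = (10 - 39)/(28 - 35) ≡ 30/52 mod 59. 52⁻¹ ≡ 42 (mod 59), so λ ≡ 21.
  x = λ² - 35 - 28 = 441 - 63 ≡ 24; y = λ·(35 - 24) - 39 ≡ 15. → (24, 15)

(24, 15)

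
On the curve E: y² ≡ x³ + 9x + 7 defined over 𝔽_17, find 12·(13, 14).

(10, 3)

Write G = (13, 14).
Repeated addition: build up to 12G.
2G: tangent at (13, 14): λ = (3·13² + 9)/(2·14) ≡ 6/11. 11⁻¹ ≡ 14 (mod 17) since 11·14 = 154 ≡ 1, so λ ≡ 6·14 ≡ 16.
  x = λ² - 13 - 13 = 256 - 26 ≡ 9; y = λ·(13 - 9) - 14 ≡ 16. → (9, 16)
3G: (9, 16) + (13, 14). λ = (14 - 16)/(13 - 9) ≡ 15/4 mod 17. 4⁻¹ ≡ 13 (mod 17), so λ ≡ 8.
  x = λ² - 9 - 13 = 64 - 22 ≡ 8; y = λ·(9 - 8) - 16 ≡ 9. → (8, 9)
4G: (8, 9) + (13, 14). λ = (14 - 9)/(13 - 8) ≡ 5/5 mod 17. 5⁻¹ ≡ 7 (mod 17), so λ ≡ 1.
  x = λ² - 8 - 13 = 1 - 21 ≡ 14; y = λ·(8 - 14) - 9 ≡ 2. → (14, 2)
5G: (14, 2) + (13, 14). λ = (14 - 2)/(13 - 14) ≡ 12/16 mod 17. 16⁻¹ ≡ 16 (mod 17) since 16·16 = 256 ≡ 1, so λ ≡ 5.
  x = λ² - 14 - 13 = 25 - 27 ≡ 15; y = λ·(14 - 15) - 2 ≡ 10. → (15, 10)
6G: (15, 10) + (13, 14). λ = (14 - 10)/(13 - 15) ≡ 4/15 mod 17. 15⁻¹ ≡ 8 (mod 17) since 15·8 = 120 ≡ 1, so λ ≡ 15.
  x = λ² - 15 - 13 = 225 - 28 ≡ 10; y = λ·(15 - 10) - 10 ≡ 14. → (10, 14)
7G: (10, 14) + (13, 14). λ = (14 - 14)/(13 - 10) ≡ 0/3 mod 17. 3⁻¹ ≡ 6 (mod 17), so λ ≡ 0.
  x = λ² - 10 - 13 = 0 - 23 ≡ 11; y = λ·(10 - 11) - 14 ≡ 3. → (11, 3)
8G: (11, 3) + (13, 14). λ = (14 - 3)/(13 - 11) ≡ 11/2 mod 17. 2⁻¹ ≡ 9 (mod 17), so λ ≡ 14.
  x = λ² - 11 - 13 = 196 - 24 ≡ 2; y = λ·(11 - 2) - 3 ≡ 4. → (2, 4)
9G: (2, 4) + (13, 14). λ = (14 - 4)/(13 - 2) ≡ 10/11 mod 17. 11⁻¹ ≡ 14 (mod 17), so λ ≡ 4.
  x = λ² - 2 - 13 = 16 - 15 ≡ 1; y = λ·(2 - 1) - 4 ≡ 0. → (1, 0)
10G: (1, 0) + (13, 14). λ = (14 - 0)/(13 - 1) ≡ 14/12 mod 17. 12⁻¹ ≡ 10 (mod 17) since 12·10 = 120 ≡ 1, so λ ≡ 4.
  x = λ² - 1 - 13 = 16 - 14 ≡ 2; y = λ·(1 - 2) - 0 ≡ 13. → (2, 13)
11G: (2, 13) + (13, 14). λ = (14 - 13)/(13 - 2) ≡ 1/11 mod 17. 11⁻¹ ≡ 14 (mod 17), so λ ≡ 14.
  x = λ² - 2 - 13 = 196 - 15 ≡ 11; y = λ·(2 - 11) - 13 ≡ 14. → (11, 14)
12G: (11, 14) + (13, 14). λ = (14 - 14)/(13 - 11) ≡ 0/2 mod 17. 2⁻¹ ≡ 9 (mod 17) since 2·9 = 18 ≡ 1, so λ ≡ 0.
  x = λ² - 11 - 13 = 0 - 24 ≡ 10; y = λ·(11 - 10) - 14 ≡ 3. → (10, 3)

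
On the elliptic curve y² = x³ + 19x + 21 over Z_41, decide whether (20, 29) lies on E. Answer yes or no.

no

y² = 29² ≡ 21; x³ + 19x + 21 = 8401 ≡ 37 (mod 41). 21 ≠ 37.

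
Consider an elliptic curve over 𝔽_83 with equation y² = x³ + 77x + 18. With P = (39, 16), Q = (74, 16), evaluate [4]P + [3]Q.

First 4P:
Repeated addition: build up to 4P.
2P: tangent at (39, 16): λ = (3·39² + 77)/(2·16) ≡ 75/32. 32⁻¹ ≡ 13 (mod 83) since 32·13 = 416 ≡ 1, so λ ≡ 75·13 ≡ 62.
  x = λ² - 39 - 39 = 3844 - 78 ≡ 31; y = λ·(39 - 31) - 16 ≡ 65. → (31, 65)
3P: (31, 65) + (39, 16). λ = (16 - 65)/(39 - 31) ≡ 34/8 mod 83. 8⁻¹ ≡ 52 (mod 83), so λ ≡ 25.
  x = λ² - 31 - 39 = 625 - 70 ≡ 57; y = λ·(31 - 57) - 65 ≡ 32. → (57, 32)
4P: (57, 32) + (39, 16). λ = (16 - 32)/(39 - 57) ≡ 67/65 mod 83. 65⁻¹ ≡ 23 (mod 83), so λ ≡ 47.
  x = λ² - 57 - 39 = 2209 - 96 ≡ 38; y = λ·(57 - 38) - 32 ≡ 31. → (38, 31)
4P = (38, 31).
Next 3Q:
Repeated addition: build up to 3Q.
2Q: tangent at (74, 16): λ = (3·74² + 77)/(2·16) ≡ 71/32. 32⁻¹ ≡ 13 (mod 83), so λ ≡ 71·13 ≡ 10.
  x = λ² - 74 - 74 = 100 - 148 ≡ 35; y = λ·(74 - 35) - 16 ≡ 42. → (35, 42)
3Q: (35, 42) + (74, 16). λ = (16 - 42)/(74 - 35) ≡ 57/39 mod 83. 39⁻¹ ≡ 66 (mod 83), so λ ≡ 27.
  x = λ² - 35 - 74 = 729 - 109 ≡ 39; y = λ·(35 - 39) - 42 ≡ 16. → (39, 16)
3Q = (39, 16).
Finally 4P + 3Q:
(38, 31) + (39, 16). λ = (16 - 31)/(39 - 38) ≡ 68/1 mod 83. 1⁻¹ ≡ 1 (mod 83) since 1·1 = 1 ≡ 1, so λ ≡ 68.
  x = λ² - 38 - 39 = 4624 - 77 ≡ 65; y = λ·(38 - 65) - 31 ≡ 42. → (65, 42)

(65, 42)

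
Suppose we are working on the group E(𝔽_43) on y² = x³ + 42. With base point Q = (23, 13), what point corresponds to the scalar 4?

(37, 27)

Repeated addition: build up to 4Q.
2Q: tangent at (23, 13): λ = (3·23² + 0)/(2·13) ≡ 39/26. 26⁻¹ ≡ 5 (mod 43), so λ ≡ 39·5 ≡ 23.
  x = λ² - 23 - 23 = 529 - 46 ≡ 10; y = λ·(23 - 10) - 13 ≡ 28. → (10, 28)
3Q: (10, 28) + (23, 13). λ = (13 - 28)/(23 - 10) ≡ 28/13 mod 43. 13⁻¹ ≡ 10 (mod 43), so λ ≡ 22.
  x = λ² - 10 - 23 = 484 - 33 ≡ 21; y = λ·(10 - 21) - 28 ≡ 31. → (21, 31)
4Q: (21, 31) + (23, 13). λ = (13 - 31)/(23 - 21) ≡ 25/2 mod 43. 2⁻¹ ≡ 22 (mod 43), so λ ≡ 34.
  x = λ² - 21 - 23 = 1156 - 44 ≡ 37; y = λ·(21 - 37) - 31 ≡ 27. → (37, 27)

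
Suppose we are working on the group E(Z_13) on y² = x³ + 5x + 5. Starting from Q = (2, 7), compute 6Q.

Repeated addition: build up to 6Q.
2Q: tangent at (2, 7): λ = (3·2² + 5)/(2·7) ≡ 4/1. 1⁻¹ ≡ 1 (mod 13) since 1·1 = 1 ≡ 1, so λ ≡ 4·1 ≡ 4.
  x = λ² - 2 - 2 = 16 - 4 ≡ 12; y = λ·(2 - 12) - 7 ≡ 5. → (12, 5)
3Q: (12, 5) + (2, 7). λ = (7 - 5)/(2 - 12) ≡ 2/3 mod 13. 3⁻¹ ≡ 9 (mod 13), so λ ≡ 5.
  x = λ² - 12 - 2 = 25 - 14 ≡ 11; y = λ·(12 - 11) - 5 ≡ 0. → (11, 0)
4Q: (11, 0) + (2, 7). λ = (7 - 0)/(2 - 11) ≡ 7/4 mod 13. 4⁻¹ ≡ 10 (mod 13), so λ ≡ 5.
  x = λ² - 11 - 2 = 25 - 13 ≡ 12; y = λ·(11 - 12) - 0 ≡ 8. → (12, 8)
5Q: (12, 8) + (2, 7). λ = (7 - 8)/(2 - 12) ≡ 12/3 mod 13. 3⁻¹ ≡ 9 (mod 13), so λ ≡ 4.
  x = λ² - 12 - 2 = 16 - 14 ≡ 2; y = λ·(12 - 2) - 8 ≡ 6. → (2, 6)
6Q: (2, 6) + (2, 7): same x and y₁ ≡ -y₂, so the sum is 𝒪.

O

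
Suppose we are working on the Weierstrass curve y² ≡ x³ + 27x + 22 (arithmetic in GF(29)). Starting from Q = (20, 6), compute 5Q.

Double-and-add on 5 = (101)₂. Start with Q = (20, 6) for the leading 1-bit.
double: tangent at (20, 6): λ = (3·20² + 27)/(2·6) ≡ 9/12. 12⁻¹ ≡ 17 (mod 29), so λ ≡ 9·17 ≡ 8.
  x = λ² - 20 - 20 = 64 - 40 ≡ 24; y = λ·(20 - 24) - 6 ≡ 20. → (24, 20)
double: tangent at (24, 20): λ = (3·24² + 27)/(2·20) ≡ 15/11. 11⁻¹ ≡ 8 (mod 29), so λ ≡ 15·8 ≡ 4.
  x = λ² - 24 - 24 = 16 - 48 ≡ 26; y = λ·(24 - 26) - 20 ≡ 1. → (26, 1)
add Q: (26, 1) + (20, 6). λ = (6 - 1)/(20 - 26) ≡ 5/23 mod 29. 23⁻¹ ≡ 24 (mod 29), so λ ≡ 4.
  x = λ² - 26 - 20 = 16 - 46 ≡ 28; y = λ·(26 - 28) - 1 ≡ 20. → (28, 20)

(28, 20)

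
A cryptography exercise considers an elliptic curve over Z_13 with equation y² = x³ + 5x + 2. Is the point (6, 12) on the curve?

y² = 12² ≡ 1; x³ + 5x + 2 = 248 ≡ 1 (mod 13). 1 = 1.

yes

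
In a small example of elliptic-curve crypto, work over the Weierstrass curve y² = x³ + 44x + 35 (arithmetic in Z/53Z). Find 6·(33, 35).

Write P = (33, 35).
Double-and-add on 6 = (110)₂. Start with P = (33, 35) for the leading 1-bit.
double: tangent at (33, 35): λ = (3·33² + 44)/(2·35) ≡ 25/17. 17⁻¹ ≡ 25 (mod 53), so λ ≡ 25·25 ≡ 42.
  x = λ² - 33 - 33 = 1764 - 66 ≡ 2; y = λ·(33 - 2) - 35 ≡ 48. → (2, 48)
add P: (2, 48) + (33, 35). λ = (35 - 48)/(33 - 2) ≡ 40/31 mod 53. 31⁻¹ ≡ 12 (mod 53), so λ ≡ 3.
  x = λ² - 2 - 33 = 9 - 35 ≡ 27; y = λ·(2 - 27) - 48 ≡ 36. → (27, 36)
double: tangent at (27, 36): λ = (3·27² + 44)/(2·36) ≡ 5/19. 19⁻¹ ≡ 14 (mod 53) since 19·14 = 266 ≡ 1, so λ ≡ 5·14 ≡ 17.
  x = λ² - 27 - 27 = 289 - 54 ≡ 23; y = λ·(27 - 23) - 36 ≡ 32. → (23, 32)

(23, 32)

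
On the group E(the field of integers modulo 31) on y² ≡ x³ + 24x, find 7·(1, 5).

Write G = (1, 5).
Repeated addition: build up to 7G.
2G: tangent at (1, 5): λ = (3·1² + 24)/(2·5) ≡ 27/10. 10⁻¹ ≡ 28 (mod 31) since 10·28 = 280 ≡ 1, so λ ≡ 27·28 ≡ 12.
  x = λ² - 1 - 1 = 144 - 2 ≡ 18; y = λ·(1 - 18) - 5 ≡ 8. → (18, 8)
3G: (18, 8) + (1, 5). λ = (5 - 8)/(1 - 18) ≡ 28/14 mod 31. 14⁻¹ ≡ 20 (mod 31), so λ ≡ 2.
  x = λ² - 18 - 1 = 4 - 19 ≡ 16; y = λ·(18 - 16) - 8 ≡ 27. → (16, 27)
4G: (16, 27) + (1, 5). λ = (5 - 27)/(1 - 16) ≡ 9/16 mod 31. 16⁻¹ ≡ 2 (mod 31), so λ ≡ 18.
  x = λ² - 16 - 1 = 324 - 17 ≡ 28; y = λ·(16 - 28) - 27 ≡ 5. → (28, 5)
5G: (28, 5) + (1, 5). λ = (5 - 5)/(1 - 28) ≡ 0/4 mod 31. 4⁻¹ ≡ 8 (mod 31) since 4·8 = 32 ≡ 1, so λ ≡ 0.
  x = λ² - 28 - 1 = 0 - 29 ≡ 2; y = λ·(28 - 2) - 5 ≡ 26. → (2, 26)
6G: (2, 26) + (1, 5). λ = (5 - 26)/(1 - 2) ≡ 10/30 mod 31. 30⁻¹ ≡ 30 (mod 31) since 30·30 = 900 ≡ 1, so λ ≡ 21.
  x = λ² - 2 - 1 = 441 - 3 ≡ 4; y = λ·(2 - 4) - 26 ≡ 25. → (4, 25)
7G: (4, 25) + (1, 5). λ = (5 - 25)/(1 - 4) ≡ 11/28 mod 31. 28⁻¹ ≡ 10 (mod 31), so λ ≡ 17.
  x = λ² - 4 - 1 = 289 - 5 ≡ 5; y = λ·(4 - 5) - 25 ≡ 20. → (5, 20)

(5, 20)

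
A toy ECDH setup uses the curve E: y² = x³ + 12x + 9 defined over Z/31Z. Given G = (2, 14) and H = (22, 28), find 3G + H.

First 3G:
Repeated addition: build up to 3G.
2G: tangent at (2, 14): λ = (3·2² + 12)/(2·14) ≡ 24/28. 28⁻¹ ≡ 10 (mod 31) since 28·10 = 280 ≡ 1, so λ ≡ 24·10 ≡ 23.
  x = λ² - 2 - 2 = 529 - 4 ≡ 29; y = λ·(2 - 29) - 14 ≡ 16. → (29, 16)
3G: (29, 16) + (2, 14). λ = (14 - 16)/(2 - 29) ≡ 29/4 mod 31. 4⁻¹ ≡ 8 (mod 31), so λ ≡ 15.
  x = λ² - 29 - 2 = 225 - 31 ≡ 8; y = λ·(29 - 8) - 16 ≡ 20. → (8, 20)
3G = (8, 20).
Finally 3G + H:
(8, 20) + (22, 28). λ = (28 - 20)/(22 - 8) ≡ 8/14 mod 31. 14⁻¹ ≡ 20 (mod 31), so λ ≡ 5.
  x = λ² - 8 - 22 = 25 - 30 ≡ 26; y = λ·(8 - 26) - 20 ≡ 14. → (26, 14)

(26, 14)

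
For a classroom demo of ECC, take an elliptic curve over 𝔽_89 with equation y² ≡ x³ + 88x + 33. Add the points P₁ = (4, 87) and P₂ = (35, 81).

(4, 87) + (35, 81). λ = (81 - 87)/(35 - 4) ≡ 83/31 mod 89. 31⁻¹ ≡ 23 (mod 89), so λ ≡ 40.
  x = λ² - 4 - 35 = 1600 - 39 ≡ 48; y = λ·(4 - 48) - 87 ≡ 22. → (48, 22)

(48, 22)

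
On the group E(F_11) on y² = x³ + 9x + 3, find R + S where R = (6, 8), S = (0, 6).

(10, 9)

(6, 8) + (0, 6). λ = (6 - 8)/(0 - 6) ≡ 9/5 mod 11. 5⁻¹ ≡ 9 (mod 11), so λ ≡ 4.
  x = λ² - 6 - 0 = 16 - 6 ≡ 10; y = λ·(6 - 10) - 8 ≡ 9. → (10, 9)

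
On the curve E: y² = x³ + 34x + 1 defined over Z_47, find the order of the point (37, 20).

2P: tangent at (37, 20): λ = (3·37² + 34)/(2·20) ≡ 5/40. 40⁻¹ ≡ 20 (mod 47), so λ ≡ 5·20 ≡ 6.
  x = λ² - 37 - 37 = 36 - 74 ≡ 9; y = λ·(37 - 9) - 20 ≡ 7. → (9, 7)
3P: (9, 7) + (37, 20). λ = (20 - 7)/(37 - 9) ≡ 13/28 mod 47. 28⁻¹ ≡ 42 (mod 47) since 28·42 = 1176 ≡ 1, so λ ≡ 29.
  x = λ² - 9 - 37 = 841 - 46 ≡ 43; y = λ·(9 - 43) - 7 ≡ 41. → (43, 41)
4P: (43, 41) + (37, 20). λ = (20 - 41)/(37 - 43) ≡ 26/41 mod 47. 41⁻¹ ≡ 39 (mod 47), so λ ≡ 27.
  x = λ² - 43 - 37 = 729 - 80 ≡ 38; y = λ·(43 - 38) - 41 ≡ 0. → (38, 0)
5P: (38, 0) + (37, 20). λ = (20 - 0)/(37 - 38) ≡ 20/46 mod 47. 46⁻¹ ≡ 46 (mod 47) since 46·46 = 2116 ≡ 1, so λ ≡ 27.
  x = λ² - 38 - 37 = 729 - 75 ≡ 43; y = λ·(38 - 43) - 0 ≡ 6. → (43, 6)
6P: (43, 6) + (37, 20). λ = (20 - 6)/(37 - 43) ≡ 14/41 mod 47. 41⁻¹ ≡ 39 (mod 47) since 41·39 = 1599 ≡ 1, so λ ≡ 29.
  x = λ² - 43 - 37 = 841 - 80 ≡ 9; y = λ·(43 - 9) - 6 ≡ 40. → (9, 40)
7P: (9, 40) + (37, 20). λ = (20 - 40)/(37 - 9) ≡ 27/28 mod 47. 28⁻¹ ≡ 42 (mod 47), so λ ≡ 6.
  x = λ² - 9 - 37 = 36 - 46 ≡ 37; y = λ·(9 - 37) - 40 ≡ 27. → (37, 27)
8P: (37, 27) + (37, 20): same x and y₁ ≡ -y₂, so the sum is O.
8P = O, so the order is 8.

8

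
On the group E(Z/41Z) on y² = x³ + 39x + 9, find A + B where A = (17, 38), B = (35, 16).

(17, 38) + (35, 16). λ = (16 - 38)/(35 - 17) ≡ 19/18 mod 41. 18⁻¹ ≡ 16 (mod 41), so λ ≡ 17.
  x = λ² - 17 - 35 = 289 - 52 ≡ 32; y = λ·(17 - 32) - 38 ≡ 35. → (32, 35)

(32, 35)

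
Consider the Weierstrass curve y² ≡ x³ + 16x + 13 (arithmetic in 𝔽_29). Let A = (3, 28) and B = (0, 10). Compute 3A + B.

First 3A:
Repeated addition: build up to 3A.
2A: tangent at (3, 28): λ = (3·3² + 16)/(2·28) ≡ 14/27. 27⁻¹ ≡ 14 (mod 29), so λ ≡ 14·14 ≡ 22.
  x = λ² - 3 - 3 = 484 - 6 ≡ 14; y = λ·(3 - 14) - 28 ≡ 20. → (14, 20)
3A: (14, 20) + (3, 28). λ = (28 - 20)/(3 - 14) ≡ 8/18 mod 29. 18⁻¹ ≡ 21 (mod 29), so λ ≡ 23.
  x = λ² - 14 - 3 = 529 - 17 ≡ 19; y = λ·(14 - 19) - 20 ≡ 10. → (19, 10)
3A = (19, 10).
Finally 3A + B:
(19, 10) + (0, 10). λ = (10 - 10)/(0 - 19) ≡ 0/10 mod 29. 10⁻¹ ≡ 3 (mod 29), so λ ≡ 0.
  x = λ² - 19 - 0 = 0 - 19 ≡ 10; y = λ·(19 - 10) - 10 ≡ 19. → (10, 19)

(10, 19)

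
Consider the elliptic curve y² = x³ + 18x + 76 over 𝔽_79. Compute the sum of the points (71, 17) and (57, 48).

(74, 63)

(71, 17) + (57, 48). λ = (48 - 17)/(57 - 71) ≡ 31/65 mod 79. 65⁻¹ ≡ 62 (mod 79), so λ ≡ 26.
  x = λ² - 71 - 57 = 676 - 128 ≡ 74; y = λ·(71 - 74) - 17 ≡ 63. → (74, 63)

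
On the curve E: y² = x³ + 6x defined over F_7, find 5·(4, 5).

(4, 5)

Write P = (4, 5).
Double-and-add on 5 = (101)₂. Start with P = (4, 5) for the leading 1-bit.
double: tangent at (4, 5): λ = (3·4² + 6)/(2·5) ≡ 5/3. 3⁻¹ ≡ 5 (mod 7) since 3·5 = 15 ≡ 1, so λ ≡ 5·5 ≡ 4.
  x = λ² - 4 - 4 = 16 - 8 ≡ 1; y = λ·(4 - 1) - 5 ≡ 0. → (1, 0)
double: (1, 0) + (1, 0): same x and y₁ ≡ -y₂, so the sum is O.
add P: O + (4, 5) = (4, 5) (identity).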